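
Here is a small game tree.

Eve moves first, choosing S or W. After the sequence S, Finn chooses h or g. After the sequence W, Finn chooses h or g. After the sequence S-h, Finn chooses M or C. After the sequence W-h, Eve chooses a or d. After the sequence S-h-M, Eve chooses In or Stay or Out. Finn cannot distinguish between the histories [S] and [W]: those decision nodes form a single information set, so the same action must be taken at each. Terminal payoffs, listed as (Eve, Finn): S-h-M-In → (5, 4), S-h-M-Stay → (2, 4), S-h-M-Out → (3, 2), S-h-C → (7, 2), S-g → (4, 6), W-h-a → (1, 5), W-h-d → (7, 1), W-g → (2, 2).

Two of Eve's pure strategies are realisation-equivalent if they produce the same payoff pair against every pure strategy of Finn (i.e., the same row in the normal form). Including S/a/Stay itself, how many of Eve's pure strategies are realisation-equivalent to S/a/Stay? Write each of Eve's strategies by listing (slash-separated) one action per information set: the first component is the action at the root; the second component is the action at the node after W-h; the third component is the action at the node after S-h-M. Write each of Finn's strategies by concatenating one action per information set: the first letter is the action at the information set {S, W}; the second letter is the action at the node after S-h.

2

Row for S/a/Stay (columns hM, hC, gM, gC): (2,4) (7,2) (4,6) (4,6).
Under S/a/Stay, Eve's choice at the node after W-h can never be reached regardless of what Finn does, so varying those choices leaves every outcome unchanged.
Holding the reachable choices fixed and varying the unreachable one freely already gives 2 equivalent strategies.
No other strategy reproduces this row, so those 2 are the full class: S/a/Stay, S/d/Stay.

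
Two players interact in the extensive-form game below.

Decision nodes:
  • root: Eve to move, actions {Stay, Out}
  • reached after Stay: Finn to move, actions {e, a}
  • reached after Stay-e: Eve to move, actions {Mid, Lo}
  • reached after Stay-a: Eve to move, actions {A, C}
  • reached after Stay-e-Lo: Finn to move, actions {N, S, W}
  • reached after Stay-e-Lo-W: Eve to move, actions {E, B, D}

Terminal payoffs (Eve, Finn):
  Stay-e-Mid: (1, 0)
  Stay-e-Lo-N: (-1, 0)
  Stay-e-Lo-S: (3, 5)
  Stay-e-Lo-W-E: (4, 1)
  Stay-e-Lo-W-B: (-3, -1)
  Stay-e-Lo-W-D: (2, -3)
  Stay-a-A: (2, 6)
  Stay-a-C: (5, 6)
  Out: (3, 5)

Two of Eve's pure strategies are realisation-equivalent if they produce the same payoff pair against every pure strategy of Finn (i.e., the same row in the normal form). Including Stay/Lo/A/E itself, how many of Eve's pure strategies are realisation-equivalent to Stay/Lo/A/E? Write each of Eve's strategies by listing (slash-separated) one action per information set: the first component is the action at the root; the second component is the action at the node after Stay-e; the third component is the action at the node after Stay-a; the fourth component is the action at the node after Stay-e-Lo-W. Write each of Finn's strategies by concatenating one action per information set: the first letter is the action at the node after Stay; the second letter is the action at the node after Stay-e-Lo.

1

Row for Stay/Lo/A/E (columns eN, eS, eW, aN, aS, aW): (-1,0) (3,5) (4,1) (2,6) (2,6) (2,6).
Every one of Eve's information sets is on the play path for some reply by Finn when Eve follows Stay/Lo/A/E.
Changing the action at any of them therefore changes at least one column, so only Stay/Lo/A/E itself gives this row.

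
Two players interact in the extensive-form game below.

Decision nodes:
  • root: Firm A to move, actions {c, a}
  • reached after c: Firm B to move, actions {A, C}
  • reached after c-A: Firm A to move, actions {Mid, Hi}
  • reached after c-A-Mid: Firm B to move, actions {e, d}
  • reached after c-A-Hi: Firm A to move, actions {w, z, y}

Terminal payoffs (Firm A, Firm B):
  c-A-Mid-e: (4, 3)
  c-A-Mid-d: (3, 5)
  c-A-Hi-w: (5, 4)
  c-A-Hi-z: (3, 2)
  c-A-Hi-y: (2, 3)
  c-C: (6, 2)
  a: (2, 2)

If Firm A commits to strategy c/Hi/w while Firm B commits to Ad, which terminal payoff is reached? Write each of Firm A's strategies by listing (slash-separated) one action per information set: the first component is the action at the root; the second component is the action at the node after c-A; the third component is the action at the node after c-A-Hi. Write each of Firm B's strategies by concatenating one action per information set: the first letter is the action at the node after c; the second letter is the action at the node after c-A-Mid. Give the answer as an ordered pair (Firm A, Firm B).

(5, 4)

Trace the play path from the root:
  Firm A plays c
  Firm B plays A at [c]
  Firm A plays Hi at [c-A]
  Firm A plays w at [c-A-Hi]
→ terminal payoff (5, 4).
(Firm B's choice at the node after c-A-Mid is never reached on this path, so it doesn't affect the outcome.)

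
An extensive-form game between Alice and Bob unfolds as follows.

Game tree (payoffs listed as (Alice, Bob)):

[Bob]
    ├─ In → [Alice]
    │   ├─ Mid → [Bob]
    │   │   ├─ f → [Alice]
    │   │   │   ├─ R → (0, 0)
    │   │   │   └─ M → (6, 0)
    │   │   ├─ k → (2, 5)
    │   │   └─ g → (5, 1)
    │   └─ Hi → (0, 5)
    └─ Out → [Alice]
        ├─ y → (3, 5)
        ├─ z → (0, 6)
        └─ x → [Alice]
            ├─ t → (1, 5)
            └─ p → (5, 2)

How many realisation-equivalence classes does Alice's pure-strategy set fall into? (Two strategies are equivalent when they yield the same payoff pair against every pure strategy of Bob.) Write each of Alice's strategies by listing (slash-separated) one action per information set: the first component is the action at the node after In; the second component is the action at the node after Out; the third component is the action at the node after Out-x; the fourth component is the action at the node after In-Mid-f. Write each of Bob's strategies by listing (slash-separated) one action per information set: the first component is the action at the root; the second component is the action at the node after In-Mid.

Alice has 24 pure strategies: Mid/y/t/R, Mid/y/t/M, Mid/y/p/R, Mid/y/p/M, Mid/z/t/R, Mid/z/t/M, Mid/z/p/R, Mid/z/p/M, Mid/x/t/R, Mid/x/t/M, Mid/x/p/R, Mid/x/p/M, Hi/y/t/R, Hi/y/t/M, Hi/y/p/R, Hi/y/p/M, Hi/z/t/R, Hi/z/t/M, Hi/z/p/R, Hi/z/p/M, Hi/x/t/R, Hi/x/t/M, Hi/x/p/R, Hi/x/p/M. Columns: In/f, In/k, In/g, Out/f, Out/k, Out/g.
{Mid/y/t/R, Mid/y/p/R} → row (0,0) (2,5) (5,1) (3,5) (3,5) (3,5)
{Mid/y/t/M, Mid/y/p/M} → row (6,0) (2,5) (5,1) (3,5) (3,5) (3,5)
{Mid/z/t/R, Mid/z/p/R} → row (0,0) (2,5) (5,1) (0,6) (0,6) (0,6)
{Mid/z/t/M, Mid/z/p/M} → row (6,0) (2,5) (5,1) (0,6) (0,6) (0,6)
{Mid/x/t/R} → row (0,0) (2,5) (5,1) (1,5) (1,5) (1,5)
{Mid/x/t/M} → row (6,0) (2,5) (5,1) (1,5) (1,5) (1,5)
{Mid/x/p/R} → row (0,0) (2,5) (5,1) (5,2) (5,2) (5,2)
{Mid/x/p/M} → row (6,0) (2,5) (5,1) (5,2) (5,2) (5,2)
{Hi/y/t/R, Hi/y/t/M, Hi/y/p/R, Hi/y/p/M} → row (0,5) (0,5) (0,5) (3,5) (3,5) (3,5)
{Hi/z/t/R, Hi/z/t/M, Hi/z/p/R, Hi/z/p/M} → row (0,5) (0,5) (0,5) (0,6) (0,6) (0,6)
{Hi/x/t/R, Hi/x/t/M} → row (0,5) (0,5) (0,5) (1,5) (1,5) (1,5)
{Hi/x/p/R, Hi/x/p/M} → row (0,5) (0,5) (0,5) (5,2) (5,2) (5,2)
That's 12 distinct rows out of 24 strategies.

12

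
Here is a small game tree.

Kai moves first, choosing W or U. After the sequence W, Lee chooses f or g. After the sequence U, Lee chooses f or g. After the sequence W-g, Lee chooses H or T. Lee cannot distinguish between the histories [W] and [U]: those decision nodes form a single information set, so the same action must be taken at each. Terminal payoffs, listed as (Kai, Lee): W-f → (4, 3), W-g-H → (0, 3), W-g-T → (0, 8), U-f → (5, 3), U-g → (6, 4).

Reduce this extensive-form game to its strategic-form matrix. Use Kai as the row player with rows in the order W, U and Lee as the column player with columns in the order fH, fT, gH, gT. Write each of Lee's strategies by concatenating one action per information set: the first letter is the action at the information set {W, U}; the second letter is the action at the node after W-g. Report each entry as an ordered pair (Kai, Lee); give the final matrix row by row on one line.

Row W: fH→(4,3), fT→(4,3), gH→(0,3), gT→(0,8)
Row U: fH→(5,3), fT→(5,3), gH→(6,4), gT→(6,4)

W: (4,3) (4,3) (0,3) (0,8) | U: (5,3) (5,3) (6,4) (6,4)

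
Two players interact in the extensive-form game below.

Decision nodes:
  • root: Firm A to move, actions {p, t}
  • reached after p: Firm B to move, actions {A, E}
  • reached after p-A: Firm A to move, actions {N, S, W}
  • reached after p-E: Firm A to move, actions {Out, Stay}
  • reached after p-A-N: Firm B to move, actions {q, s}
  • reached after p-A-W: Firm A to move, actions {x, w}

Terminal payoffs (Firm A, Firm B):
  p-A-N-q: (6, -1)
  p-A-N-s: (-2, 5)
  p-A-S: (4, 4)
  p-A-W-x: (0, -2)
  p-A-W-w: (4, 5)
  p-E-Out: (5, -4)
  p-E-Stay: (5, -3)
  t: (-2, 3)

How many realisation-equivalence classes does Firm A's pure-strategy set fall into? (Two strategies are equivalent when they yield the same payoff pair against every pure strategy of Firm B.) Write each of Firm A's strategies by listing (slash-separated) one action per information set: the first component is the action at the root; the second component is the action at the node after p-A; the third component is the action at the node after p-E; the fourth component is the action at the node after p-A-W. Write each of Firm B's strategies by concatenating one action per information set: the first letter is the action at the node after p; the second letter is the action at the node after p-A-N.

Firm A has 24 pure strategies: p/N/Out/x, p/N/Out/w, p/N/Stay/x, p/N/Stay/w, p/S/Out/x, p/S/Out/w, p/S/Stay/x, p/S/Stay/w, p/W/Out/x, p/W/Out/w, p/W/Stay/x, p/W/Stay/w, t/N/Out/x, t/N/Out/w, t/N/Stay/x, t/N/Stay/w, t/S/Out/x, t/S/Out/w, t/S/Stay/x, t/S/Stay/w, t/W/Out/x, t/W/Out/w, t/W/Stay/x, t/W/Stay/w. Columns: Aq, As, Eq, Es.
{p/N/Out/x, p/N/Out/w} → row (6,-1) (-2,5) (5,-4) (5,-4)
{p/N/Stay/x, p/N/Stay/w} → row (6,-1) (-2,5) (5,-3) (5,-3)
{p/S/Out/x, p/S/Out/w} → row (4,4) (4,4) (5,-4) (5,-4)
{p/S/Stay/x, p/S/Stay/w} → row (4,4) (4,4) (5,-3) (5,-3)
{p/W/Out/x} → row (0,-2) (0,-2) (5,-4) (5,-4)
{p/W/Out/w} → row (4,5) (4,5) (5,-4) (5,-4)
{p/W/Stay/x} → row (0,-2) (0,-2) (5,-3) (5,-3)
{p/W/Stay/w} → row (4,5) (4,5) (5,-3) (5,-3)
{t/N/Out/x, t/N/Out/w, t/N/Stay/x, t/N/Stay/w, t/S/Out/x, t/S/Out/w, t/S/Stay/x, t/S/Stay/w, t/W/Out/x, t/W/Out/w, t/W/Stay/x, t/W/Stay/w} → row (-2,3) (-2,3) (-2,3) (-2,3)
That's 9 distinct rows out of 24 strategies.

9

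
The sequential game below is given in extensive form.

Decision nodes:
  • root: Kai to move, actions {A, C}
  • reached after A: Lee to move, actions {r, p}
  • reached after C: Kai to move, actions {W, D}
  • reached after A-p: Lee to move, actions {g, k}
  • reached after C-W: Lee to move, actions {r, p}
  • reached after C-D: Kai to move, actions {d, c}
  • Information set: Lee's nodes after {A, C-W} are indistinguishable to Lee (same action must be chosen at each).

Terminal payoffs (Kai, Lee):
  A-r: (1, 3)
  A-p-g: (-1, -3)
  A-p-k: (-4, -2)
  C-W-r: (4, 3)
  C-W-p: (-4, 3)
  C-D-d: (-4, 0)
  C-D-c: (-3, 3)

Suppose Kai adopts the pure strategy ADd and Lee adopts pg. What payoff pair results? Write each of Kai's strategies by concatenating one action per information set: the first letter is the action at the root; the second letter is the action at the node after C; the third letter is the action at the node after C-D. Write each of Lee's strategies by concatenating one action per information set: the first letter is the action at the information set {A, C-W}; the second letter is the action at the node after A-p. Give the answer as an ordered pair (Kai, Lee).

Trace the play path from the root:
  Kai plays A
  Lee plays p at [A]
  Lee plays g at [A-p]
→ terminal payoff (-1, -3).
(Kai's choice at the node after C is never reached on this path, so it doesn't affect the outcome.)

(-1, -3)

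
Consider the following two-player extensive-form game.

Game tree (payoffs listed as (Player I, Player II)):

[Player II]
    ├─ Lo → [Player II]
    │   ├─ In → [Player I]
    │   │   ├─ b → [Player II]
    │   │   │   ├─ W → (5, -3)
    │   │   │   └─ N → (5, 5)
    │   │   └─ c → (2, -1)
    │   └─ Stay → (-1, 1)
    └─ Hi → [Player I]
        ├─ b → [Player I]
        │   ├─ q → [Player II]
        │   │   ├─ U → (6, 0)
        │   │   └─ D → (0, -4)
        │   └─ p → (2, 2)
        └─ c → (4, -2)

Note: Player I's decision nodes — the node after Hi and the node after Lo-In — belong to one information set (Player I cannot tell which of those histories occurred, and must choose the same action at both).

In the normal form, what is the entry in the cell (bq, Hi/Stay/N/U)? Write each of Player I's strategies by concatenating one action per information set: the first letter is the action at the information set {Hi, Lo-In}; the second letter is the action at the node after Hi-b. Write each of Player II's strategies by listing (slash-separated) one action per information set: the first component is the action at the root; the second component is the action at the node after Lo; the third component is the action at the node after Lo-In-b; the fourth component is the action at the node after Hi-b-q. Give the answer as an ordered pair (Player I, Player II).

(6, 0)

Trace the play path from the root:
  Player II plays Hi
  Player I plays b at [Hi]
  Player I plays q at [Hi-b]
  Player II plays U at [Hi-b-q]
→ terminal payoff (6, 0).
(Player II's choice at the node after Lo is never reached on this path, so it doesn't affect the outcome.)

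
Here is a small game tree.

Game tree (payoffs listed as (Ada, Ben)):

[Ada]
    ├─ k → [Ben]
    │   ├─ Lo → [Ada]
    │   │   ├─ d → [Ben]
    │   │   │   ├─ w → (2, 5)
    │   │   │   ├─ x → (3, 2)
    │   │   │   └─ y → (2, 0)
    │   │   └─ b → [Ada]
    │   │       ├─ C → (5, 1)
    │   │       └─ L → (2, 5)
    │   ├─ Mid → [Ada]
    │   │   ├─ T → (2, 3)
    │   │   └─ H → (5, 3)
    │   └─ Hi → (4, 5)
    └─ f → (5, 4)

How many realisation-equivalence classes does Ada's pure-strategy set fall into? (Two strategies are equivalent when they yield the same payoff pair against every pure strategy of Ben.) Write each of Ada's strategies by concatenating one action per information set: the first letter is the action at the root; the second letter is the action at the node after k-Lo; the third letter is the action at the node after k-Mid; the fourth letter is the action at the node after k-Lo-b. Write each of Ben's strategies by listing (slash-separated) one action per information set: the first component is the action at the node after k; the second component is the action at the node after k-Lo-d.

7

Ada has 16 pure strategies: kdTC, kdTL, kdHC, kdHL, kbTC, kbTL, kbHC, kbHL, fdTC, fdTL, fdHC, fdHL, fbTC, fbTL, fbHC, fbHL. Columns: Lo/w, Lo/x, Lo/y, Mid/w, Mid/x, Mid/y, Hi/w, Hi/x, Hi/y.
{kdTC, kdTL} → row (2,5) (3,2) (2,0) (2,3) (2,3) (2,3) (4,5) (4,5) (4,5)
{kdHC, kdHL} → row (2,5) (3,2) (2,0) (5,3) (5,3) (5,3) (4,5) (4,5) (4,5)
{kbTC} → row (5,1) (5,1) (5,1) (2,3) (2,3) (2,3) (4,5) (4,5) (4,5)
{kbTL} → row (2,5) (2,5) (2,5) (2,3) (2,3) (2,3) (4,5) (4,5) (4,5)
{kbHC} → row (5,1) (5,1) (5,1) (5,3) (5,3) (5,3) (4,5) (4,5) (4,5)
{kbHL} → row (2,5) (2,5) (2,5) (5,3) (5,3) (5,3) (4,5) (4,5) (4,5)
{fdTC, fdTL, fdHC, fdHL, fbTC, fbTL, fbHC, fbHL} → row (5,4) (5,4) (5,4) (5,4) (5,4) (5,4) (5,4) (5,4) (5,4)
That's 7 distinct rows out of 16 strategies.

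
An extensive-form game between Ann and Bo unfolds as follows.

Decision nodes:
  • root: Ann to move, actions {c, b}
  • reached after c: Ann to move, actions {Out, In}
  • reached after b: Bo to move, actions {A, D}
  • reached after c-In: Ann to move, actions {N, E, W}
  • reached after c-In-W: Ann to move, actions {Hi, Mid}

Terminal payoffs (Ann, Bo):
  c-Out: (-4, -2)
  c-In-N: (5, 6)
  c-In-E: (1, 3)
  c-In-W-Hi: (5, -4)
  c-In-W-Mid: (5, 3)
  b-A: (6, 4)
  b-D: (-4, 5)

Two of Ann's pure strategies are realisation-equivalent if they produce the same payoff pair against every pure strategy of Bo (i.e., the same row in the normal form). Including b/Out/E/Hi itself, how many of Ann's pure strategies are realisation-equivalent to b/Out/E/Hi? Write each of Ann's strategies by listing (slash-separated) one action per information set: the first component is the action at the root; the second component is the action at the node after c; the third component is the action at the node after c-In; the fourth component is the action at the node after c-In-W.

Row for b/Out/E/Hi (columns A, D): (6,4) (-4,5).
Under b/Out/E/Hi, Ann's choice at the node after c and at the node after c-In and at the node after c-In-W can never be reached regardless of what Bo does, so varying those choices leaves every outcome unchanged.
Holding the reachable choices fixed and varying the unreachable ones freely already gives 2 × 3 × 2 = 12 equivalent strategies.
No other strategy reproduces this row, so those 12 are the full class: b/Out/N/Hi, b/Out/N/Mid, b/Out/E/Hi, b/Out/E/Mid, b/Out/W/Hi, b/Out/W/Mid, b/In/N/Hi, b/In/N/Mid, b/In/E/Hi, b/In/E/Mid, b/In/W/Hi, b/In/W/Mid.

12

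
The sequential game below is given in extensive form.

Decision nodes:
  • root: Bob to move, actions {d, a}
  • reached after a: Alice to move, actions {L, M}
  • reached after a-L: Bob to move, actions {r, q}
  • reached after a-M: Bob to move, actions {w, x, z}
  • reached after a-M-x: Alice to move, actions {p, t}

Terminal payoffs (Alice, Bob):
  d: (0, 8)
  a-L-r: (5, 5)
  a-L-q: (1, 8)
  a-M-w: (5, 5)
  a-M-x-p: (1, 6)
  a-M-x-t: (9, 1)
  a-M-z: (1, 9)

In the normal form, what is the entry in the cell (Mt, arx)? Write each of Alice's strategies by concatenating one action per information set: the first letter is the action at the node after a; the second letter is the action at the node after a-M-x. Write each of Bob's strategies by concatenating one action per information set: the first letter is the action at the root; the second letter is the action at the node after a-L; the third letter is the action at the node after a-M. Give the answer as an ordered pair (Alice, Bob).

(9, 1)

Trace the play path from the root:
  Bob plays a
  Alice plays M at [a]
  Bob plays x at [a-M]
  Alice plays t at [a-M-x]
→ terminal payoff (9, 1).
(Bob's choice at the node after a-L is never reached on this path, so it doesn't affect the outcome.)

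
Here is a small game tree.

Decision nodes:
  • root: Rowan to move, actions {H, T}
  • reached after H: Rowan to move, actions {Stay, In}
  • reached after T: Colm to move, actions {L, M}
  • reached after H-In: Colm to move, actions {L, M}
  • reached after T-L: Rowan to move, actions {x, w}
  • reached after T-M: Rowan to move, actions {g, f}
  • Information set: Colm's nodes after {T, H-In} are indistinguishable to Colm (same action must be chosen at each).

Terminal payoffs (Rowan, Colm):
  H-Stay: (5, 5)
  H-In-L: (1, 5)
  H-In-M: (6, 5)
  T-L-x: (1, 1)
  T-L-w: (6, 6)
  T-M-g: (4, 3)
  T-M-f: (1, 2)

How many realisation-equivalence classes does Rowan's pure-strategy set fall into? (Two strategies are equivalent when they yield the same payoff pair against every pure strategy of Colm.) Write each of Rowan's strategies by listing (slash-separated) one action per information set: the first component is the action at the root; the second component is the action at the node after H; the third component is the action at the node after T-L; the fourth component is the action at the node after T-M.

Rowan has 16 pure strategies: H/Stay/x/g, H/Stay/x/f, H/Stay/w/g, H/Stay/w/f, H/In/x/g, H/In/x/f, H/In/w/g, H/In/w/f, T/Stay/x/g, T/Stay/x/f, T/Stay/w/g, T/Stay/w/f, T/In/x/g, T/In/x/f, T/In/w/g, T/In/w/f. Columns: L, M.
{H/Stay/x/g, H/Stay/x/f, H/Stay/w/g, H/Stay/w/f} → row (5,5) (5,5)
{H/In/x/g, H/In/x/f, H/In/w/g, H/In/w/f} → row (1,5) (6,5)
{T/Stay/x/g, T/In/x/g} → row (1,1) (4,3)
{T/Stay/x/f, T/In/x/f} → row (1,1) (1,2)
{T/Stay/w/g, T/In/w/g} → row (6,6) (4,3)
{T/Stay/w/f, T/In/w/f} → row (6,6) (1,2)
That's 6 distinct rows out of 16 strategies.

6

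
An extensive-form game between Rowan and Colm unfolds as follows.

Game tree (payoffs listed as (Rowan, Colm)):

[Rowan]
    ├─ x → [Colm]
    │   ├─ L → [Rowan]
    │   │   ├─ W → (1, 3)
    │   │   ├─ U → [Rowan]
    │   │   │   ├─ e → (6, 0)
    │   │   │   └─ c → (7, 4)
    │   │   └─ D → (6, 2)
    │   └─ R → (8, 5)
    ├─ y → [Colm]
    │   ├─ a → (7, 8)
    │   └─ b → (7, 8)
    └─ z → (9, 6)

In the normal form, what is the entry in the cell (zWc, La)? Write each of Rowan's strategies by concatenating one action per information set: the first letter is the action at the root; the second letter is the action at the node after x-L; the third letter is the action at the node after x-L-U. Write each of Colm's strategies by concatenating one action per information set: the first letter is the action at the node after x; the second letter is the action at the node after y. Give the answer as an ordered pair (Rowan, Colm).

(9, 6)

Trace the play path from the root:
  Rowan plays z
→ terminal payoff (9, 6).
(Rowan's choice at the node after x-L is never reached on this path, so it doesn't affect the outcome.)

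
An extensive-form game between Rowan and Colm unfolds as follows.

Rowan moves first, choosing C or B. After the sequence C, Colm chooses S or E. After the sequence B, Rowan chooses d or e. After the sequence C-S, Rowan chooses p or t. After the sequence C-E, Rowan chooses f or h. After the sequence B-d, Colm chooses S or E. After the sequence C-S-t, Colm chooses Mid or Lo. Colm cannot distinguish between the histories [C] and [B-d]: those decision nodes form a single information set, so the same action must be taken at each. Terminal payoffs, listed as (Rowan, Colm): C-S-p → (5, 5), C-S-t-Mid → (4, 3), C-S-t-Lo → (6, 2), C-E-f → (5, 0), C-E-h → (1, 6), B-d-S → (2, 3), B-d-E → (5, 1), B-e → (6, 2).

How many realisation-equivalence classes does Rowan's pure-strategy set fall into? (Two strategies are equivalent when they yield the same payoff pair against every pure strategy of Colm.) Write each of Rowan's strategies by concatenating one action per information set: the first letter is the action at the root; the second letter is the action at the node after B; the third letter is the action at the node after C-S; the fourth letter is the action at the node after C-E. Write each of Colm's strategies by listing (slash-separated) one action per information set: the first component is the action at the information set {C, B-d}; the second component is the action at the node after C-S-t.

6

Rowan has 16 pure strategies: Cdpf, Cdph, Cdtf, Cdth, Cepf, Ceph, Cetf, Ceth, Bdpf, Bdph, Bdtf, Bdth, Bepf, Beph, Betf, Beth. Columns: S/Mid, S/Lo, E/Mid, E/Lo.
{Cdpf, Cepf} → row (5,5) (5,5) (5,0) (5,0)
{Cdph, Ceph} → row (5,5) (5,5) (1,6) (1,6)
{Cdtf, Cetf} → row (4,3) (6,2) (5,0) (5,0)
{Cdth, Ceth} → row (4,3) (6,2) (1,6) (1,6)
{Bdpf, Bdph, Bdtf, Bdth} → row (2,3) (2,3) (5,1) (5,1)
{Bepf, Beph, Betf, Beth} → row (6,2) (6,2) (6,2) (6,2)
That's 6 distinct rows out of 16 strategies.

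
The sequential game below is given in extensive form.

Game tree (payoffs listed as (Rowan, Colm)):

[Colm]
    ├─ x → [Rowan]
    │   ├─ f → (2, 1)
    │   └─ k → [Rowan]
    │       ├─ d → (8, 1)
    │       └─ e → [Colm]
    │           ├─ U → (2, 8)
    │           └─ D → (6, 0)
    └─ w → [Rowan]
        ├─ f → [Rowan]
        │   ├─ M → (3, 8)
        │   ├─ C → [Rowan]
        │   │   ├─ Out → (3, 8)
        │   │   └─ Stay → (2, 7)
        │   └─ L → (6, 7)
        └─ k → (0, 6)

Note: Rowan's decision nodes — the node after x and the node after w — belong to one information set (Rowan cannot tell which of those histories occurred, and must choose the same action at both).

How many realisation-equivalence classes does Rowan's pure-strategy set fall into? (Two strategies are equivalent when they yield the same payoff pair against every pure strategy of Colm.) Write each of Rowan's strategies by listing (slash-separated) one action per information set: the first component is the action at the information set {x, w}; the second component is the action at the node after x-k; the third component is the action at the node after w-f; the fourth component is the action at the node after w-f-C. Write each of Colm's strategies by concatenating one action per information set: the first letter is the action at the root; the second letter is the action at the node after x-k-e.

Rowan has 24 pure strategies: f/d/M/Out, f/d/M/Stay, f/d/C/Out, f/d/C/Stay, f/d/L/Out, f/d/L/Stay, f/e/M/Out, f/e/M/Stay, f/e/C/Out, f/e/C/Stay, f/e/L/Out, f/e/L/Stay, k/d/M/Out, k/d/M/Stay, k/d/C/Out, k/d/C/Stay, k/d/L/Out, k/d/L/Stay, k/e/M/Out, k/e/M/Stay, k/e/C/Out, k/e/C/Stay, k/e/L/Out, k/e/L/Stay. Columns: xU, xD, wU, wD.
{f/d/M/Out, f/d/M/Stay, f/d/C/Out, f/e/M/Out, f/e/M/Stay, f/e/C/Out} → row (2,1) (2,1) (3,8) (3,8)
{f/d/C/Stay, f/e/C/Stay} → row (2,1) (2,1) (2,7) (2,7)
{f/d/L/Out, f/d/L/Stay, f/e/L/Out, f/e/L/Stay} → row (2,1) (2,1) (6,7) (6,7)
{k/d/M/Out, k/d/M/Stay, k/d/C/Out, k/d/C/Stay, k/d/L/Out, k/d/L/Stay} → row (8,1) (8,1) (0,6) (0,6)
{k/e/M/Out, k/e/M/Stay, k/e/C/Out, k/e/C/Stay, k/e/L/Out, k/e/L/Stay} → row (2,8) (6,0) (0,6) (0,6)
That's 5 distinct rows out of 24 strategies.

5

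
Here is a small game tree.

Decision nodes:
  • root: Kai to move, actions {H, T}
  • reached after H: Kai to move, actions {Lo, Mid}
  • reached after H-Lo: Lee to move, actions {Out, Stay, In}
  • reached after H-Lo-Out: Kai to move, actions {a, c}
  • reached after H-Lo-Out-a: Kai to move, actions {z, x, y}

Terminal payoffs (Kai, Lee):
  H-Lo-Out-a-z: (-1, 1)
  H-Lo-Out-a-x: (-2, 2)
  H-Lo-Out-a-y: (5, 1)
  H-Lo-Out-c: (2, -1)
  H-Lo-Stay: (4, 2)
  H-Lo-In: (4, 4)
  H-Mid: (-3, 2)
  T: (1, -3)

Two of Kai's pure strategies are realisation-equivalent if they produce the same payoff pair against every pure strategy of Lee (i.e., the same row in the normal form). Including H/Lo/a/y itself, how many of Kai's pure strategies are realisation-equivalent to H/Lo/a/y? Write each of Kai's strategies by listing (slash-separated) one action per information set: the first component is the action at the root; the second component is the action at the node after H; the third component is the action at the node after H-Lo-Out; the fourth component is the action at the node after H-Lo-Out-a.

Row for H/Lo/a/y (columns Out, Stay, In): (5,1) (4,2) (4,4).
Every one of Kai's information sets is on the play path for some reply by Lee when Kai follows H/Lo/a/y.
Changing the action at any of them therefore changes at least one column, so only H/Lo/a/y itself gives this row.

1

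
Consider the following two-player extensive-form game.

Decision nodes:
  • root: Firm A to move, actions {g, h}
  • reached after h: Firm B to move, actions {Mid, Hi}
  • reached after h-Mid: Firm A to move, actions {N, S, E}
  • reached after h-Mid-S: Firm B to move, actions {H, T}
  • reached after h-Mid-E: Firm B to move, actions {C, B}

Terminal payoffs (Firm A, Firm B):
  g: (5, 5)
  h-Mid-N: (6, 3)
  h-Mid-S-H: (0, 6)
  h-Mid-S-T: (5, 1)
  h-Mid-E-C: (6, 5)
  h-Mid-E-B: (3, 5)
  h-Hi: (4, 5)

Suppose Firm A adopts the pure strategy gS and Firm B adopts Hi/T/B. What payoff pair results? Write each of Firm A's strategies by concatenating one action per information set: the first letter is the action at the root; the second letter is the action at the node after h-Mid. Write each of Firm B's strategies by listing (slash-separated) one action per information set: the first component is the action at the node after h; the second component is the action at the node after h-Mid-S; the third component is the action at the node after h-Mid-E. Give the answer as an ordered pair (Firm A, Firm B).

(5, 5)

Trace the play path from the root:
  Firm A plays g
→ terminal payoff (5, 5).
(Firm A's choice at the node after h-Mid is never reached on this path, so it doesn't affect the outcome.)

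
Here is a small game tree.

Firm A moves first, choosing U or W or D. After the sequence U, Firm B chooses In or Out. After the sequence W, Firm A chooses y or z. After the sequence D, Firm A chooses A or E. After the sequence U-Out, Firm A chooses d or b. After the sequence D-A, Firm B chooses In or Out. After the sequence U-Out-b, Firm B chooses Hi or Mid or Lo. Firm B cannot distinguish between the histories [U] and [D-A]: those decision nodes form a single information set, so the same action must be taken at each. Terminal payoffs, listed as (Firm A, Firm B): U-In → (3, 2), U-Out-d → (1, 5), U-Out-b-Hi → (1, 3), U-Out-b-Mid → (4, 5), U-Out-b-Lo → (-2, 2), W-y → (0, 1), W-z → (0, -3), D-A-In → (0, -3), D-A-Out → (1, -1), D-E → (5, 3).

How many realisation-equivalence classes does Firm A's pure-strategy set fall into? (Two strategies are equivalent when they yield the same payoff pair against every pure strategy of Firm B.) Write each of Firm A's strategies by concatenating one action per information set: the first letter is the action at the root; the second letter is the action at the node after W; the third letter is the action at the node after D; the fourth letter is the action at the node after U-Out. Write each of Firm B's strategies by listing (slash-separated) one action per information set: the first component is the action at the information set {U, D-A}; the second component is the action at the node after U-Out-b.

6

Firm A has 24 pure strategies: UyAd, UyAb, UyEd, UyEb, UzAd, UzAb, UzEd, UzEb, WyAd, WyAb, WyEd, WyEb, WzAd, WzAb, WzEd, WzEb, DyAd, DyAb, DyEd, DyEb, DzAd, DzAb, DzEd, DzEb. Columns: In/Hi, In/Mid, In/Lo, Out/Hi, Out/Mid, Out/Lo.
{UyAd, UyEd, UzAd, UzEd} → row (3,2) (3,2) (3,2) (1,5) (1,5) (1,5)
{UyAb, UyEb, UzAb, UzEb} → row (3,2) (3,2) (3,2) (1,3) (4,5) (-2,2)
{WyAd, WyAb, WyEd, WyEb} → row (0,1) (0,1) (0,1) (0,1) (0,1) (0,1)
{WzAd, WzAb, WzEd, WzEb} → row (0,-3) (0,-3) (0,-3) (0,-3) (0,-3) (0,-3)
{DyAd, DyAb, DzAd, DzAb} → row (0,-3) (0,-3) (0,-3) (1,-1) (1,-1) (1,-1)
{DyEd, DyEb, DzEd, DzEb} → row (5,3) (5,3) (5,3) (5,3) (5,3) (5,3)
That's 6 distinct rows out of 24 strategies.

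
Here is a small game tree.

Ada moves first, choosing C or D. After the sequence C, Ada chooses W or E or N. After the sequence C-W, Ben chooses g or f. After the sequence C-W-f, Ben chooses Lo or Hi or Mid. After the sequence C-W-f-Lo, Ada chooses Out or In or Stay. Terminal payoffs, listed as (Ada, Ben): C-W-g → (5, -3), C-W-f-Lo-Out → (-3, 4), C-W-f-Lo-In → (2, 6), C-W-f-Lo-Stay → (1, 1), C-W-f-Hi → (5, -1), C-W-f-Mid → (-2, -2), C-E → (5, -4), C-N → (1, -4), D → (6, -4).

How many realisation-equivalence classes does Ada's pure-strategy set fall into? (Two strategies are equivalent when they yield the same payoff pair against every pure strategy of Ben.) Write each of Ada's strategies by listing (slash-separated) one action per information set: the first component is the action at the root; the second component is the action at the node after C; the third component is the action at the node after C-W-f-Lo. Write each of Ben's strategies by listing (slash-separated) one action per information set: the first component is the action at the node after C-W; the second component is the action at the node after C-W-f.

6

Ada has 18 pure strategies: C/W/Out, C/W/In, C/W/Stay, C/E/Out, C/E/In, C/E/Stay, C/N/Out, C/N/In, C/N/Stay, D/W/Out, D/W/In, D/W/Stay, D/E/Out, D/E/In, D/E/Stay, D/N/Out, D/N/In, D/N/Stay. Columns: g/Lo, g/Hi, g/Mid, f/Lo, f/Hi, f/Mid.
{C/W/Out} → row (5,-3) (5,-3) (5,-3) (-3,4) (5,-1) (-2,-2)
{C/W/In} → row (5,-3) (5,-3) (5,-3) (2,6) (5,-1) (-2,-2)
{C/W/Stay} → row (5,-3) (5,-3) (5,-3) (1,1) (5,-1) (-2,-2)
{C/E/Out, C/E/In, C/E/Stay} → row (5,-4) (5,-4) (5,-4) (5,-4) (5,-4) (5,-4)
{C/N/Out, C/N/In, C/N/Stay} → row (1,-4) (1,-4) (1,-4) (1,-4) (1,-4) (1,-4)
{D/W/Out, D/W/In, D/W/Stay, D/E/Out, D/E/In, D/E/Stay, D/N/Out, D/N/In, D/N/Stay} → row (6,-4) (6,-4) (6,-4) (6,-4) (6,-4) (6,-4)
That's 6 distinct rows out of 18 strategies.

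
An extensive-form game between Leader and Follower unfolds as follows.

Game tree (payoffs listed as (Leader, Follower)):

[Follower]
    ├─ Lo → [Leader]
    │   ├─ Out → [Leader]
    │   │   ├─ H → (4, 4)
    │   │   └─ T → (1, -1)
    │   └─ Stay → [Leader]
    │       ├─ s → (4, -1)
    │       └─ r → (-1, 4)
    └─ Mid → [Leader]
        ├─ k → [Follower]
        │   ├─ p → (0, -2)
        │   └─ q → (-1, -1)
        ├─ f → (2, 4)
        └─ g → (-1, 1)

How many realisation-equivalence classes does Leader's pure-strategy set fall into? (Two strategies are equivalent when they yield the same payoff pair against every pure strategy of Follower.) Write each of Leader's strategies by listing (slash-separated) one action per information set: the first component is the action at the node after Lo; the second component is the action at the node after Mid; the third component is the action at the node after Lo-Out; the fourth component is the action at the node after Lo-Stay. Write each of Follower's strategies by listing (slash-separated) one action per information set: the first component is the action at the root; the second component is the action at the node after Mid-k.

12

Leader has 24 pure strategies: Out/k/H/s, Out/k/H/r, Out/k/T/s, Out/k/T/r, Out/f/H/s, Out/f/H/r, Out/f/T/s, Out/f/T/r, Out/g/H/s, Out/g/H/r, Out/g/T/s, Out/g/T/r, Stay/k/H/s, Stay/k/H/r, Stay/k/T/s, Stay/k/T/r, Stay/f/H/s, Stay/f/H/r, Stay/f/T/s, Stay/f/T/r, Stay/g/H/s, Stay/g/H/r, Stay/g/T/s, Stay/g/T/r. Columns: Lo/p, Lo/q, Mid/p, Mid/q.
{Out/k/H/s, Out/k/H/r} → row (4,4) (4,4) (0,-2) (-1,-1)
{Out/k/T/s, Out/k/T/r} → row (1,-1) (1,-1) (0,-2) (-1,-1)
{Out/f/H/s, Out/f/H/r} → row (4,4) (4,4) (2,4) (2,4)
{Out/f/T/s, Out/f/T/r} → row (1,-1) (1,-1) (2,4) (2,4)
{Out/g/H/s, Out/g/H/r} → row (4,4) (4,4) (-1,1) (-1,1)
{Out/g/T/s, Out/g/T/r} → row (1,-1) (1,-1) (-1,1) (-1,1)
{Stay/k/H/s, Stay/k/T/s} → row (4,-1) (4,-1) (0,-2) (-1,-1)
{Stay/k/H/r, Stay/k/T/r} → row (-1,4) (-1,4) (0,-2) (-1,-1)
{Stay/f/H/s, Stay/f/T/s} → row (4,-1) (4,-1) (2,4) (2,4)
{Stay/f/H/r, Stay/f/T/r} → row (-1,4) (-1,4) (2,4) (2,4)
{Stay/g/H/s, Stay/g/T/s} → row (4,-1) (4,-1) (-1,1) (-1,1)
{Stay/g/H/r, Stay/g/T/r} → row (-1,4) (-1,4) (-1,1) (-1,1)
That's 12 distinct rows out of 24 strategies.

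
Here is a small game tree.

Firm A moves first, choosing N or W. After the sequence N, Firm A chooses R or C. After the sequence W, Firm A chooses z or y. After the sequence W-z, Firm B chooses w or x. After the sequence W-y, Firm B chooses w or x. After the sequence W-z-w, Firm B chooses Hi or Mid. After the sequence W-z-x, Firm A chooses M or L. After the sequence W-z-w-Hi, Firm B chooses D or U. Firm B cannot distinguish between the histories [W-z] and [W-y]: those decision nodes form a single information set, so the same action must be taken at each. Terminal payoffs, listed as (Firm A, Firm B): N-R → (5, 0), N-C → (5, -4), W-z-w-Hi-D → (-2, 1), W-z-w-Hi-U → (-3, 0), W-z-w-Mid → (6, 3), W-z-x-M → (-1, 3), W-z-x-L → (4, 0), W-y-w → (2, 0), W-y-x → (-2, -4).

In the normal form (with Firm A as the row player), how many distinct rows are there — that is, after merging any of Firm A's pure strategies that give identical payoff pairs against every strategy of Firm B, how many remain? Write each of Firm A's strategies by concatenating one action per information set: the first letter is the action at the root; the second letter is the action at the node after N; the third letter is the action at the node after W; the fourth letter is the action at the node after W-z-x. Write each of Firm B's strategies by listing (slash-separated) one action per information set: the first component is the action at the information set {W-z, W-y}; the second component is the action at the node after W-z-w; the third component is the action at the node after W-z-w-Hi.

Firm A has 16 pure strategies: NRzM, NRzL, NRyM, NRyL, NCzM, NCzL, NCyM, NCyL, WRzM, WRzL, WRyM, WRyL, WCzM, WCzL, WCyM, WCyL. Columns: w/Hi/D, w/Hi/U, w/Mid/D, w/Mid/U, x/Hi/D, x/Hi/U, x/Mid/D, x/Mid/U.
{NRzM, NRzL, NRyM, NRyL} → row (5,0) (5,0) (5,0) (5,0) (5,0) (5,0) (5,0) (5,0)
{NCzM, NCzL, NCyM, NCyL} → row (5,-4) (5,-4) (5,-4) (5,-4) (5,-4) (5,-4) (5,-4) (5,-4)
{WRzM, WCzM} → row (-2,1) (-3,0) (6,3) (6,3) (-1,3) (-1,3) (-1,3) (-1,3)
{WRzL, WCzL} → row (-2,1) (-3,0) (6,3) (6,3) (4,0) (4,0) (4,0) (4,0)
{WRyM, WRyL, WCyM, WCyL} → row (2,0) (2,0) (2,0) (2,0) (-2,-4) (-2,-4) (-2,-4) (-2,-4)
That's 5 distinct rows out of 16 strategies.

5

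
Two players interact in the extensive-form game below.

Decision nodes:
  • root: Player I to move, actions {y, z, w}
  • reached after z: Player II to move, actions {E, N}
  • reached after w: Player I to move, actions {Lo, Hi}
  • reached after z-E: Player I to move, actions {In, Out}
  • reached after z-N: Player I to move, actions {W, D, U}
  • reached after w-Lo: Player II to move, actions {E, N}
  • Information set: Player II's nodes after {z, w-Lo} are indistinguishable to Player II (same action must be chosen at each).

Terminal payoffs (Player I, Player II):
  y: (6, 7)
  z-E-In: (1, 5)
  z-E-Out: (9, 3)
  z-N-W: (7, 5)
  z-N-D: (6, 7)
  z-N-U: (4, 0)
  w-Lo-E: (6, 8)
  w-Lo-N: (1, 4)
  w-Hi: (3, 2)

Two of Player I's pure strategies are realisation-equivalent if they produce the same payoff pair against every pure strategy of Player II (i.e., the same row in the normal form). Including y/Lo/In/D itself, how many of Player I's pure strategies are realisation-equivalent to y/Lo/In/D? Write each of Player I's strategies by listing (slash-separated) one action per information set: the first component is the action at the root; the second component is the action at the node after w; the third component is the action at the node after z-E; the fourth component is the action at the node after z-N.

12

Row for y/Lo/In/D (columns E, N): (6,7) (6,7).
Under y/Lo/In/D, Player I's choice at the node after w and at the node after z-E and at the node after z-N can never be reached regardless of what Player II does, so varying those choices leaves every outcome unchanged.
Holding the reachable choices fixed and varying the unreachable ones freely already gives 2 × 2 × 3 = 12 equivalent strategies.
No other strategy reproduces this row, so those 12 are the full class: y/Lo/In/W, y/Lo/In/D, y/Lo/In/U, y/Lo/Out/W, y/Lo/Out/D, y/Lo/Out/U, y/Hi/In/W, y/Hi/In/D, y/Hi/In/U, y/Hi/Out/W, y/Hi/Out/D, y/Hi/Out/U.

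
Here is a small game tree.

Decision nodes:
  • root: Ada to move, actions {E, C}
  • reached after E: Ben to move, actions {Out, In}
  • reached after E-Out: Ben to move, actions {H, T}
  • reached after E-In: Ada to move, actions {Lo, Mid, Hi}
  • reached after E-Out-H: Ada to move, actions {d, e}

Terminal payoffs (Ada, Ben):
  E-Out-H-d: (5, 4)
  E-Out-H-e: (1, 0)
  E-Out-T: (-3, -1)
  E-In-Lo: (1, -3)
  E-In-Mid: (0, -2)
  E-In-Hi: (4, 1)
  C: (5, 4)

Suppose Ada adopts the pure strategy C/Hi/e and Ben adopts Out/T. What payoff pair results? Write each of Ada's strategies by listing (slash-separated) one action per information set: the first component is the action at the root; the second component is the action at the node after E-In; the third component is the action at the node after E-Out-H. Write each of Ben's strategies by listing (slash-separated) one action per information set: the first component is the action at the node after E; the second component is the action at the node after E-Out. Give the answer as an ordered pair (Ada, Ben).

Trace the play path from the root:
  Ada plays C
→ terminal payoff (5, 4).
(Ada's choice at the node after E-In is never reached on this path, so it doesn't affect the outcome.)

(5, 4)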